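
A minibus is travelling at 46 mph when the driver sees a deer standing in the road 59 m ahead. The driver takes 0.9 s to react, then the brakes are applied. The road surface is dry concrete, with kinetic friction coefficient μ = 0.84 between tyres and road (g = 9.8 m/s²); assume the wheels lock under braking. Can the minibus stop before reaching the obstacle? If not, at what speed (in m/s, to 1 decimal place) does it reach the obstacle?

46 mph × 0.44704 = 20.5638 m/s.
a = μg = 0.84 × 9.8 = 8.232 m/s².
Reaction distance = 20.5638 × 0.9 = 18.507 m.
Braking distance = v²/(2a) = 422.870 / 16.464 = 25.685 m.
Total stopping distance = 18.507 + 25.685 = 44.192 m, vs 59 m available — it stops with 59 − 44.192 = 14.808 m to spare.

Yes — it stops about 14.8 m short of the obstacle, so it never reaches it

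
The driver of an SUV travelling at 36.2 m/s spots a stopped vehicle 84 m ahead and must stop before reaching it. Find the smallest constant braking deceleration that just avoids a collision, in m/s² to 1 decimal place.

v² = 2a·d ⇒ a = v²/(2d) = 36.2000² / (2 × 84.000) = 1310.440 / 168.000 = 7.8002 m/s².

Required deceleration ≈ 7.8 m/s²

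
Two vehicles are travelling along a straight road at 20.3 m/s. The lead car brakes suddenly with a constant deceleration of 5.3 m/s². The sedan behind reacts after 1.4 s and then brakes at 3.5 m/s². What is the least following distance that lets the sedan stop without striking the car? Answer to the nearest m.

Leader travels v²/(2a_L) = 412.090 / 10.600 = 38.876 m before stopping.
Follower covers v·t_r = 20.3000 × 1.4 = 28.420 m while reacting, then v²/(2a_F) = 412.090 / 7.000 = 58.870 m while braking, for a total of 28.420 + 58.870 = 87.290 m.
Since a_F ≤ a_L and the follower starts braking later, the follower is never slower than the leader, so the closest approach is when both have stopped.
Minimum gap = 87.290 − 38.876 = 48.414 m.

Minimum gap ≈ 48 m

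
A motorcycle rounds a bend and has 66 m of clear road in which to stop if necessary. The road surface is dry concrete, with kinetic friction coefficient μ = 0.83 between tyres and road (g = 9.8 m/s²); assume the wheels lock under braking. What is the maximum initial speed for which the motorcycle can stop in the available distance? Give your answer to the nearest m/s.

Maximum speed ≈ 33 m/s

a = μg = 0.83 × 9.8 = 8.134 m/s².
v²/(2a) = d ⇒ v = √(2 × 8.134 × 66) = √1073.69 = 32.7672 m/s.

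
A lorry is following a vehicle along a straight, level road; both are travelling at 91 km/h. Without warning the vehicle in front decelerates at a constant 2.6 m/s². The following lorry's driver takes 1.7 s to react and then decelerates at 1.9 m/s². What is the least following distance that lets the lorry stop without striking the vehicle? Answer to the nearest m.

91 km/h ÷ 3.6 = 25.2778 m/s.
Leader travels v²/(2a_L) = 638.967 / 5.200 = 122.878 m before stopping.
Follower covers v·t_r = 25.2778 × 1.7 = 42.972 m while reacting, then v²/(2a_F) = 638.967 / 3.800 = 168.149 m while braking, for a total of 42.972 + 168.149 = 211.121 m.
Since a_F ≤ a_L and the follower starts braking later, the follower is never slower than the leader, so the closest approach is when both have stopped.
Minimum gap = 211.121 − 122.878 = 88.243 m.

Minimum gap ≈ 88 m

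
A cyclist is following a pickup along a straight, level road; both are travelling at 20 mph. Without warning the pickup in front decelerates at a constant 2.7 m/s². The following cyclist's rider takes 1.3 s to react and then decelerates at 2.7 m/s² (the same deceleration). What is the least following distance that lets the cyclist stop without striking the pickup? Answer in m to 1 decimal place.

Minimum gap ≈ 11.6 m

20 mph × 0.44704 = 8.9408 m/s.
Leader travels v²/(2a_L) = 79.938 / 5.400 = 14.803 m before stopping.
Follower covers v·t_r = 8.9408 × 1.3 = 11.623 m while reacting, then v²/(2a_F) = 79.938 / 5.400 = 14.803 m while braking, for a total of 11.623 + 14.803 = 26.426 m.
Since a_F ≤ a_L and the follower starts braking later, the follower is never slower than the leader, so the closest approach is when both have stopped.
Minimum gap = 26.426 − 14.803 = 11.623 m.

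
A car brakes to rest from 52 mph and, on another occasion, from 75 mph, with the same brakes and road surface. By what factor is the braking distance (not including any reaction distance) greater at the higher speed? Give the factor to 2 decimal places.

Factor ≈ 2.08

Braking distance d = v²/(2a), so with a fixed, d ∝ v².
Factor = (75/52)² = 1.4423² = 2.0802.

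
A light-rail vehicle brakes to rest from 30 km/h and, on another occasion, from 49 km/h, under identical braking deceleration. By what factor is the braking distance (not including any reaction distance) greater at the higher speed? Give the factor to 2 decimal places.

Braking distance d = v²/(2a), so with a fixed, d ∝ v².
Factor = (49/30)² = 1.6333² = 2.6677.

Factor ≈ 2.67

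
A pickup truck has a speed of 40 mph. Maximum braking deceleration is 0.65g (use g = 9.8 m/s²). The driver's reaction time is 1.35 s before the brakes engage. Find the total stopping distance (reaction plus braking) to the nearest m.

40 mph × 0.44704 = 17.8816 m/s.
a = 0.65 × 9.8 = 6.370 m/s².
Reaction distance = v·t_r = 17.8816 × 1.35 = 24.140 m.
Braking distance = v²/(2a) = 17.8816² / (2 × 6.370) = 319.752 / 12.740 = 25.098 m.
Total = 24.140 + 25.098 = 49.238 m.

Total stopping distance ≈ 49 m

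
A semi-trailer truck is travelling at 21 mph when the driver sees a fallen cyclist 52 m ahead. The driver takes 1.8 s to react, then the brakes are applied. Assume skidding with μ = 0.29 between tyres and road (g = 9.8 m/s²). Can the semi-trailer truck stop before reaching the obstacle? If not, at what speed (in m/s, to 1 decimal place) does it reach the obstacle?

Yes — it stops about 19.6 m short of the obstacle, so it never reaches it

21 mph × 0.44704 = 9.3878 m/s.
a = μg = 0.29 × 9.8 = 2.842 m/s².
Reaction distance = 9.3878 × 1.8 = 16.898 m.
Braking distance = v²/(2a) = 88.131 / 5.684 = 15.505 m.
Total stopping distance = 16.898 + 15.505 = 32.403 m, vs 52 m available — it stops with 52 − 32.403 = 19.597 m to spare.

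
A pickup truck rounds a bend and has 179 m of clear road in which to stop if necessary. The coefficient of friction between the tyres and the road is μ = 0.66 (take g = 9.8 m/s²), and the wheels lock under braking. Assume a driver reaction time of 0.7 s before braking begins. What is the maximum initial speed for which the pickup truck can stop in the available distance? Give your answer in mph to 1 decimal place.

a = μg = 0.66 × 9.8 = 6.468 m/s².
Stopping distance: v·t_r + v²/(2a) = 179 with t_r = 0.7 s and a = 6.468 m/s².
So v² + 9.055 v − 2315.54 = 0.
Positive root: v = −a·t_r + √((a·t_r)² + 2a·d) = −4.528 + √(20.503 + 2315.54) = 43.8046 m/s.
43.8046 m/s ÷ 0.44704 = 97.988 mph.

Maximum speed ≈ 98.0 mph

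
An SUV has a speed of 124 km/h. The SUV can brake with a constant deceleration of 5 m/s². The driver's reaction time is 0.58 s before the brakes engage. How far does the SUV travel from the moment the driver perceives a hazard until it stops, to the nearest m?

124 km/h ÷ 3.6 = 34.4444 m/s.
Reaction distance = v·t_r = 34.4444 × 0.58 = 19.978 m.
Braking distance = v²/(2a) = 34.4444² / (2 × 5.000) = 1186.417 / 10.000 = 118.642 m.
Total = 19.978 + 118.642 = 138.620 m.

Total stopping distance ≈ 139 m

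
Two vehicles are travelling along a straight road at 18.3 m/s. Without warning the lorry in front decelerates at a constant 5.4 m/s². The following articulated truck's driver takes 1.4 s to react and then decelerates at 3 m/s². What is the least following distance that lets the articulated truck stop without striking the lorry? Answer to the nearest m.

Minimum gap ≈ 50 m

Leader travels v²/(2a_L) = 334.890 / 10.800 = 31.008 m before stopping.
Follower covers v·t_r = 18.3000 × 1.4 = 25.620 m while reacting, then v²/(2a_F) = 334.890 / 6.000 = 55.815 m while braking, for a total of 25.620 + 55.815 = 81.435 m.
Since a_F ≤ a_L and the follower starts braking later, the follower is never slower than the leader, so the closest approach is when both have stopped.
Minimum gap = 81.435 − 31.008 = 50.427 m.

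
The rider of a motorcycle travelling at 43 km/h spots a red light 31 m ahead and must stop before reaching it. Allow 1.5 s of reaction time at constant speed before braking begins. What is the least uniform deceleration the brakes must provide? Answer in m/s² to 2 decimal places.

Required deceleration ≈ 5.45 m/s²

43 km/h ÷ 3.6 = 11.9444 m/s.
Distance covered during reaction = 11.9444 × 1.5 = 17.917 m.
Distance available for braking: 31 − 17.917 = 13.083 m.
v² = 2a·d ⇒ a = v²/(2d) = 11.9444² / (2 × 13.083) = 142.669 / 26.166 = 5.4525 m/s².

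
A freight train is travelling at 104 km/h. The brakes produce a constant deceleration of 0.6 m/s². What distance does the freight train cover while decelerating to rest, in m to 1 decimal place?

Braking distance ≈ 695.5 m

104 km/h ÷ 3.6 = 28.8889 m/s.
Braking distance = v²/(2a) = 28.8889² / (2 × 0.600) = 834.569 / 1.200 = 695.474 m.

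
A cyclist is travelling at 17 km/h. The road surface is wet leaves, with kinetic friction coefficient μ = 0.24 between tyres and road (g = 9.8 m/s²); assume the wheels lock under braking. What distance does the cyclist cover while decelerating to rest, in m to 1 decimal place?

Braking distance ≈ 4.7 m

17 km/h ÷ 3.6 = 4.7222 m/s.
a = μg = 0.24 × 9.8 = 2.352 m/s².
Braking distance = v²/(2a) = 4.7222² / (2 × 2.352) = 22.299 / 4.704 = 4.740 m.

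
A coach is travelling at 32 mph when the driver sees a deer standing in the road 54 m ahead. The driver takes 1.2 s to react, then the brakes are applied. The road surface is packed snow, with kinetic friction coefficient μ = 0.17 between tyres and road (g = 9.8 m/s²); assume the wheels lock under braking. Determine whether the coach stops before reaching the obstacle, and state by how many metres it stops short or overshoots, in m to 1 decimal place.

32 mph × 0.44704 = 14.3053 m/s.
a = μg = 0.17 × 9.8 = 1.666 m/s².
Reaction distance = 14.3053 × 1.2 = 17.166 m.
Braking distance = v²/(2a) = 204.642 / 3.332 = 61.417 m.
Total stopping distance = 17.166 + 61.417 = 78.583 m, vs 54 m available — it cannot stop in time and overshoots by 78.583 − 54 = 24.583 m.

No — it overshoots by 24.6 m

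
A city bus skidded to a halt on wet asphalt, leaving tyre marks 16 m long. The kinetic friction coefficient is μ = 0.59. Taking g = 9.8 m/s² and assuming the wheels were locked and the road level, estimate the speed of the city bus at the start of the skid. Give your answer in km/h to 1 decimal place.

Deceleration a = μg = 0.59 × 9.8 = 5.782 m/s².
v = √(2a·d) = √(2 × 5.782 × 16) = √185.024 = 13.6024 m/s.
= 13.6024 × 3.6 = 48.969 km/h.

Initial speed ≈ 49.0 km/h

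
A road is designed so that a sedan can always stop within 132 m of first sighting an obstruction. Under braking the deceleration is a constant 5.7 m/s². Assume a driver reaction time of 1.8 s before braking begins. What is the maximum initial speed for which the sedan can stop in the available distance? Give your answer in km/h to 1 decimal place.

Stopping distance: v·t_r + v²/(2a) = 132 with t_r = 1.8 s and a = 5.700 m/s².
So v² + 20.520 v − 1504.80 = 0.
Positive root: v = −a·t_r + √((a·t_r)² + 2a·d) = −10.260 + √(105.268 + 1504.80) = 29.8657 m/s.
29.8657 m/s × 3.6 = 107.517 km/h.

Maximum speed ≈ 107.5 km/h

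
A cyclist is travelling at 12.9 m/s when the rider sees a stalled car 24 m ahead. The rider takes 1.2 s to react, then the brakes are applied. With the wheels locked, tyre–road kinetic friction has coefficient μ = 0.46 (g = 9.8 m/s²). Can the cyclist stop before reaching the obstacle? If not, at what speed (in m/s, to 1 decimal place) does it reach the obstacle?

No — it strikes the obstacle at 9.5 m/s

a = μg = 0.46 × 9.8 = 4.508 m/s².
Reaction distance = 12.9000 × 1.2 = 15.480 m.
Braking distance needed to stop: v²/(2a) = 166.410 / 9.016 = 18.457 m, so total needed = 15.480 + 18.457 = 33.937 m > 24 m — it cannot stop.
Distance remaining when braking begins: 24 − 15.480 = 8.520 m.
v² = v₀² − 2a·d = 166.410 − 2 × 4.508 × 8.520 = 89.594 m²/s².
v = √89.594 = 9.465 m/s.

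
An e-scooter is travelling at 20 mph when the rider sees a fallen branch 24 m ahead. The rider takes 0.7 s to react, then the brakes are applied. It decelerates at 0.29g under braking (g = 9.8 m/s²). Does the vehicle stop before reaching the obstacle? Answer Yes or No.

20 mph × 0.44704 = 8.9408 m/s.
a = 0.29 × 9.8 = 2.842 m/s².
Reaction distance = 8.9408 × 0.7 = 6.259 m.
Braking distance = v²/(2a) = 79.938 / 5.684 = 14.064 m.
Total stopping distance = 6.259 + 14.064 = 20.323 m, vs 24 m available — it stops with 24 − 20.323 = 3.677 m to spare.

Yes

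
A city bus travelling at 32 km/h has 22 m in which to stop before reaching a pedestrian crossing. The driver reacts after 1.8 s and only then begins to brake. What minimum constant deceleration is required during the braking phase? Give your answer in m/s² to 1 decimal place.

Required deceleration ≈ 6.6 m/s²

32 km/h ÷ 3.6 = 8.8889 m/s.
Distance covered during reaction = 8.8889 × 1.8 = 16.000 m.
Distance available for braking: 22 − 16.000 = 6.000 m.
v² = 2a·d ⇒ a = v²/(2d) = 8.8889² / (2 × 6.000) = 79.013 / 12.000 = 6.5844 m/s².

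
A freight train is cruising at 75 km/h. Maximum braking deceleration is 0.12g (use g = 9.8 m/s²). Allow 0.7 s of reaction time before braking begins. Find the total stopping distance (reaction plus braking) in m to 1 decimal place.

75 km/h ÷ 3.6 = 20.8333 m/s.
a = 0.12 × 9.8 = 1.176 m/s².
Reaction distance = v·t_r = 20.8333 × 0.7 = 14.583 m.
Braking distance = v²/(2a) = 20.8333² / (2 × 1.176) = 434.026 / 2.352 = 184.535 m.
Total = 14.583 + 184.535 = 199.118 m.

Total stopping distance ≈ 199.1 m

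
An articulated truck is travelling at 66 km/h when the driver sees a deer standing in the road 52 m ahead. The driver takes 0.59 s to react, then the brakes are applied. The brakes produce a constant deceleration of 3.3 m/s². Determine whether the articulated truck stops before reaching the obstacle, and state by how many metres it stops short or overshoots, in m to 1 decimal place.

66 km/h ÷ 3.6 = 18.3333 m/s.
Reaction distance = 18.3333 × 0.59 = 10.817 m.
Braking distance = v²/(2a) = 336.110 / 6.600 = 50.926 m.
Total stopping distance = 10.817 + 50.926 = 61.743 m, vs 52 m available — it cannot stop in time and overshoots by 61.743 − 52 = 9.743 m.

No — it overshoots by 9.7 m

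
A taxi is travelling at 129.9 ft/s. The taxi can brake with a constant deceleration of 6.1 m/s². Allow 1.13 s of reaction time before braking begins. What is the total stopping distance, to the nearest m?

129.9 ft/s × 0.3048 = 39.5935 m/s.
Reaction distance = v·t_r = 39.5935 × 1.13 = 44.741 m.
Braking distance = v²/(2a) = 39.5935² / (2 × 6.100) = 1567.645 / 12.200 = 128.495 m.
Total = 44.741 + 128.495 = 173.236 m.

Total stopping distance ≈ 173 m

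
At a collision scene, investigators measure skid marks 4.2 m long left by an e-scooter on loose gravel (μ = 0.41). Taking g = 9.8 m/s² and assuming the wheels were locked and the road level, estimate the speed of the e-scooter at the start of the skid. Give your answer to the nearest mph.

Initial speed ≈ 13 mph

Deceleration a = μg = 0.41 × 9.8 = 4.018 m/s².
v = √(2a·d) = √(2 × 4.018 × 4.2) = √33.751 = 5.8096 m/s.
= 5.8096 ÷ 0.44704 = 12.996 mph.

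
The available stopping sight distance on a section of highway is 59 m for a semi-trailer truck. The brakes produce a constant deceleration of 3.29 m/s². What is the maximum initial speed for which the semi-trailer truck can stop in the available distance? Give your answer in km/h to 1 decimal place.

v²/(2a) = d ⇒ v = √(2 × 3.290 × 59) = √388.22 = 19.7033 m/s.
19.7033 m/s × 3.6 = 70.932 km/h.

Maximum speed ≈ 70.9 km/h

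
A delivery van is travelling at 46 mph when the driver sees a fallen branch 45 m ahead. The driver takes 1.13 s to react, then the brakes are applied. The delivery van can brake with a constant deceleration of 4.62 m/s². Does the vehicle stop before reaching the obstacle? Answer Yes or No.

46 mph × 0.44704 = 20.5638 m/s.
Reaction distance = 20.5638 × 1.13 = 23.237 m.
Braking distance = v²/(2a) = 422.870 / 9.240 = 45.765 m.
Total stopping distance = 23.237 + 45.765 = 69.002 m, vs 45 m available — it cannot stop in time and overshoots by 69.002 − 45 = 24.002 m.

No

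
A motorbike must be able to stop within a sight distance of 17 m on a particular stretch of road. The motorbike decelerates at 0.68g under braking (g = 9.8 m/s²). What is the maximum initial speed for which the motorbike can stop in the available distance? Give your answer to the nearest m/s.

Maximum speed ≈ 15 m/s

a = 0.68 × 9.8 = 6.664 m/s².
v²/(2a) = d ⇒ v = √(2 × 6.664 × 17) = √226.58 = 15.0526 m/s.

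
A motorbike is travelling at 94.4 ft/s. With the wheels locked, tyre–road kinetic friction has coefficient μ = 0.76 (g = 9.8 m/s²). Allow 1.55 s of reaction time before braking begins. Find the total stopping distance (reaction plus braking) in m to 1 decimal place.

Total stopping distance ≈ 100.2 m

94.4 ft/s × 0.3048 = 28.7731 m/s.
a = μg = 0.76 × 9.8 = 7.448 m/s².
Reaction distance = v·t_r = 28.7731 × 1.55 = 44.598 m.
Braking distance = v²/(2a) = 28.7731² / (2 × 7.448) = 827.891 / 14.896 = 55.578 m.
Total = 44.598 + 55.578 = 100.176 m.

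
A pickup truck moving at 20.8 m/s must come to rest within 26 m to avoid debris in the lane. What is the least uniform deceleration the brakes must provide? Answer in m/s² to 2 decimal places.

v² = 2a·d ⇒ a = v²/(2d) = 20.8000² / (2 × 26.000) = 432.640 / 52.000 = 8.3200 m/s².

Required deceleration ≈ 8.32 m/s²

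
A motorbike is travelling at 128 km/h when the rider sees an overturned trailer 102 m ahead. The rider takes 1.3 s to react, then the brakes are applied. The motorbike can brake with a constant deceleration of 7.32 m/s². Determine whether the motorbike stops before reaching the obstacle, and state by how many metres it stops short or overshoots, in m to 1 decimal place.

128 km/h ÷ 3.6 = 35.5556 m/s.
Reaction distance = 35.5556 × 1.3 = 46.222 m.
Braking distance = v²/(2a) = 1264.201 / 14.640 = 86.353 m.
Total stopping distance = 46.222 + 86.353 = 132.575 m, vs 102 m available — it cannot stop in time and overshoots by 132.575 − 102 = 30.575 m.

No — it overshoots by 30.6 m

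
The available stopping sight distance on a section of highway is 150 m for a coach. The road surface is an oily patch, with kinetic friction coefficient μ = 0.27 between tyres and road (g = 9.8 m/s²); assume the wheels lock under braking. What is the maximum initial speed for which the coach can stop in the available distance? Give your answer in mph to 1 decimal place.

a = μg = 0.27 × 9.8 = 2.646 m/s².
v²/(2a) = d ⇒ v = √(2 × 2.646 × 150) = √793.80 = 28.1745 m/s.
28.1745 m/s ÷ 0.44704 = 63.025 mph.

Maximum speed ≈ 63.0 mph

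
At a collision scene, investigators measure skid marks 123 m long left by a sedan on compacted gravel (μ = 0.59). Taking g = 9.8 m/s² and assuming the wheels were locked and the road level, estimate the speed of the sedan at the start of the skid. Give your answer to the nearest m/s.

Deceleration a = μg = 0.59 × 9.8 = 5.782 m/s².
v = √(2a·d) = √(2 × 5.782 × 123) = √1422.372 = 37.7143 m/s.

Initial speed ≈ 38 m/s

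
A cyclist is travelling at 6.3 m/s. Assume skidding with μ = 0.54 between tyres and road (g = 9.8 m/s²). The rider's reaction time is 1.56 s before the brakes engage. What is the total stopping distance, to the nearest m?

Total stopping distance ≈ 14 m

a = μg = 0.54 × 9.8 = 5.292 m/s².
Reaction distance = v·t_r = 6.3000 × 1.56 = 9.828 m.
Braking distance = v²/(2a) = 6.3000² / (2 × 5.292) = 39.690 / 10.584 = 3.750 m.
Total = 9.828 + 3.750 = 13.578 m.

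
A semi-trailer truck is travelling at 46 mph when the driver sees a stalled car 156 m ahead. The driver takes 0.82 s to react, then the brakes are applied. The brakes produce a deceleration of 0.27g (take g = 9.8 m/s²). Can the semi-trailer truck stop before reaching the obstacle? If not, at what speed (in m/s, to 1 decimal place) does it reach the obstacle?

Yes — it stops about 59.2 m short of the obstacle, so it never reaches it

46 mph × 0.44704 = 20.5638 m/s.
a = 0.27 × 9.8 = 2.646 m/s².
Reaction distance = 20.5638 × 0.82 = 16.862 m.
Braking distance = v²/(2a) = 422.870 / 5.292 = 79.907 m.
Total stopping distance = 16.862 + 79.907 = 96.769 m, vs 156 m available — it stops with 156 − 96.769 = 59.231 m to spare.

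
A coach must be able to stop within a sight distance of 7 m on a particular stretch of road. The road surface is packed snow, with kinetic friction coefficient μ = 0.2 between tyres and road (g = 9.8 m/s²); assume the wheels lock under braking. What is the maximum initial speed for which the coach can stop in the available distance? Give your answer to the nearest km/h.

Maximum speed ≈ 19 km/h

a = μg = 0.2 × 9.8 = 1.960 m/s².
v²/(2a) = d ⇒ v = √(2 × 1.960 × 7) = √27.44 = 5.2383 m/s.
5.2383 m/s × 3.6 = 18.858 km/h.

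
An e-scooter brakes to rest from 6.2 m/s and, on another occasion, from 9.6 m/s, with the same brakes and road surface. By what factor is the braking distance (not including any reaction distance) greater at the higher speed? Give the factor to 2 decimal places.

Factor ≈ 2.40

Braking distance d = v²/(2a), so with a fixed, d ∝ v².
Factor = (9.6/6.2)² = 1.5484² = 2.3975.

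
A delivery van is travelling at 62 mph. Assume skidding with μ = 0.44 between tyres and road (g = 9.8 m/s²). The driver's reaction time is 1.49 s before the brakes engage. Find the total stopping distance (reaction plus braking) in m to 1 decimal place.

Total stopping distance ≈ 130.4 m

62 mph × 0.44704 = 27.7165 m/s.
a = μg = 0.44 × 9.8 = 4.312 m/s².
Reaction distance = v·t_r = 27.7165 × 1.49 = 41.298 m.
Braking distance = v²/(2a) = 27.7165² / (2 × 4.312) = 768.204 / 8.624 = 89.077 m.
Total = 41.298 + 89.077 = 130.375 m.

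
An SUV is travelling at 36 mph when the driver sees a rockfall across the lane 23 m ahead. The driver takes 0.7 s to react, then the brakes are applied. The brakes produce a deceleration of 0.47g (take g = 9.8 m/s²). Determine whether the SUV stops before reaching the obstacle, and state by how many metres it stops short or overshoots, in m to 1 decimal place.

36 mph × 0.44704 = 16.0934 m/s.
a = 0.47 × 9.8 = 4.606 m/s².
Reaction distance = 16.0934 × 0.7 = 11.265 m.
Braking distance = v²/(2a) = 258.998 / 9.212 = 28.115 m.
Total stopping distance = 11.265 + 28.115 = 39.380 m, vs 23 m available — it cannot stop in time and overshoots by 39.380 − 23 = 16.380 m.

No — it overshoots by 16.4 m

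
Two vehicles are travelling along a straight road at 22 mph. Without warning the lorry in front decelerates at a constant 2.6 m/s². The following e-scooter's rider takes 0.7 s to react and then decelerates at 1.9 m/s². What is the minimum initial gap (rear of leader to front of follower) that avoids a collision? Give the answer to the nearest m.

Minimum gap ≈ 14 m

22 mph × 0.44704 = 9.8349 m/s.
Leader travels v²/(2a_L) = 96.725 / 5.200 = 18.601 m before stopping.
Follower covers v·t_r = 9.8349 × 0.7 = 6.884 m while reacting, then v²/(2a_F) = 96.725 / 3.800 = 25.454 m while braking, for a total of 6.884 + 25.454 = 32.338 m.
Since a_F ≤ a_L and the follower starts braking later, the follower is never slower than the leader, so the closest approach is when both have stopped.
Minimum gap = 32.338 − 18.601 = 13.737 m.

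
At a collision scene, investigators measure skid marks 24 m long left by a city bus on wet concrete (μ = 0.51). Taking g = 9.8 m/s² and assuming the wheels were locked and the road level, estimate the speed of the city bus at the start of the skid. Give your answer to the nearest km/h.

Initial speed ≈ 56 km/h

Deceleration a = μg = 0.51 × 9.8 = 4.998 m/s².
v = √(2a·d) = √(2 × 4.998 × 24) = √239.904 = 15.4888 m/s.
= 15.4888 × 3.6 = 55.760 km/h.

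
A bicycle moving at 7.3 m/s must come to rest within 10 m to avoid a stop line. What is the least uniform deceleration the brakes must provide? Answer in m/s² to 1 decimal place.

Required deceleration ≈ 2.7 m/s²

v² = 2a·d ⇒ a = v²/(2d) = 7.3000² / (2 × 10.000) = 53.290 / 20.000 = 2.6645 m/s².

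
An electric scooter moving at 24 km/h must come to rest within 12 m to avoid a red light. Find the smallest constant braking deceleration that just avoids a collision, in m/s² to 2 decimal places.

24 km/h ÷ 3.6 = 6.6667 m/s.
v² = 2a·d ⇒ a = v²/(2d) = 6.6667² / (2 × 12.000) = 44.445 / 24.000 = 1.8519 m/s².

Required deceleration ≈ 1.85 m/s²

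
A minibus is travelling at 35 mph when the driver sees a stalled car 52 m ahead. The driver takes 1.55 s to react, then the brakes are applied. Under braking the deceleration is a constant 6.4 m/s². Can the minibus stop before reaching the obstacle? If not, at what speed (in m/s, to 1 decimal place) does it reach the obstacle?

35 mph × 0.44704 = 15.6464 m/s.
Reaction distance = 15.6464 × 1.55 = 24.252 m.
Braking distance = v²/(2a) = 244.810 / 12.800 = 19.126 m.
Total stopping distance = 24.252 + 19.126 = 43.378 m, vs 52 m available — it stops with 52 − 43.378 = 8.622 m to spare.

Yes — it stops about 8.6 m short of the obstacle, so it never reaches it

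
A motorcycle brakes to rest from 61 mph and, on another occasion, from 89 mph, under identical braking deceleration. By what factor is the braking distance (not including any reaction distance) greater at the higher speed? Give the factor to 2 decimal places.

Factor ≈ 2.13

Braking distance d = v²/(2a), so with a fixed, d ∝ v².
Factor = (89/61)² = 1.4590² = 2.1287.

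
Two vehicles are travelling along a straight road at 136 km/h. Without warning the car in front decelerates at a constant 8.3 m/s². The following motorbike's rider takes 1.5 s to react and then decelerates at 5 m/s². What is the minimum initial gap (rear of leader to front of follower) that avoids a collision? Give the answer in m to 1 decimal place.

136 km/h ÷ 3.6 = 37.7778 m/s.
Leader travels v²/(2a_L) = 1427.162 / 16.600 = 85.974 m before stopping.
Follower covers v·t_r = 37.7778 × 1.5 = 56.667 m while reacting, then v²/(2a_F) = 1427.162 / 10.000 = 142.716 m while braking, for a total of 56.667 + 142.716 = 199.383 m.
Since a_F ≤ a_L and the follower starts braking later, the follower is never slower than the leader, so the closest approach is when both have stopped.
Minimum gap = 199.383 − 85.974 = 113.409 m.

Minimum gap ≈ 113.4 m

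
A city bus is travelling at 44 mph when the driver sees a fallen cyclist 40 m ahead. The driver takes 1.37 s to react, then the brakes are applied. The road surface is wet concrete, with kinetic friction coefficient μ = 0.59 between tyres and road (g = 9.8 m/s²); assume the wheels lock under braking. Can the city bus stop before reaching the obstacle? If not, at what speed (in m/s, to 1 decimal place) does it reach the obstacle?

44 mph × 0.44704 = 19.6698 m/s.
a = μg = 0.59 × 9.8 = 5.782 m/s².
Reaction distance = 19.6698 × 1.37 = 26.948 m.
Braking distance needed to stop: v²/(2a) = 386.901 / 11.564 = 33.457 m, so total needed = 26.948 + 33.457 = 60.405 m > 40 m — it cannot stop.
Distance remaining when braking begins: 40 − 26.948 = 13.052 m.
v² = v₀² − 2a·d = 386.901 − 2 × 5.782 × 13.052 = 235.968 m²/s².
v = √235.968 = 15.361 m/s.

No — it strikes the obstacle at 15.4 m/s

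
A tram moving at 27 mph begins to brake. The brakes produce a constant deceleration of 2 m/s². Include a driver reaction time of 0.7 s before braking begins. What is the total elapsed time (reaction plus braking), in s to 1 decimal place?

27 mph × 0.44704 = 12.0701 m/s.
Braking time = v/a = 12.0701 / 2.000 = 6.035 s.
Total = 0.7 + 6.035 = 6.735 s.

Total time ≈ 6.7 s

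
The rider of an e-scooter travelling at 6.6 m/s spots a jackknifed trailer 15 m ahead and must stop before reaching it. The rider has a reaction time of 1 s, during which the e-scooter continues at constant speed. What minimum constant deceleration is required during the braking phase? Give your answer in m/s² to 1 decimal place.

Required deceleration ≈ 2.6 m/s²

Distance covered during reaction = 6.6000 × 1 = 6.600 m.
Distance available for braking: 15 − 6.600 = 8.400 m.
v² = 2a·d ⇒ a = v²/(2d) = 6.6000² / (2 × 8.400) = 43.560 / 16.800 = 2.5929 m/s².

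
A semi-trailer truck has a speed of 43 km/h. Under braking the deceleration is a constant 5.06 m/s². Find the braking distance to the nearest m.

43 km/h ÷ 3.6 = 11.9444 m/s.
Braking distance = v²/(2a) = 11.9444² / (2 × 5.060) = 142.669 / 10.120 = 14.098 m.

Braking distance ≈ 14 m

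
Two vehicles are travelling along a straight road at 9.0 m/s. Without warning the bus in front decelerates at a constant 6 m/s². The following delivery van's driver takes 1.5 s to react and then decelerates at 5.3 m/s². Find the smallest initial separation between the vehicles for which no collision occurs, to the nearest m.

Minimum gap ≈ 14 m

Leader travels v²/(2a_L) = 81.000 / 12.000 = 6.750 m before stopping.
Follower covers v·t_r = 9.0000 × 1.5 = 13.500 m while reacting, then v²/(2a_F) = 81.000 / 10.600 = 7.642 m while braking, for a total of 13.500 + 7.642 = 21.142 m.
Since a_F ≤ a_L and the follower starts braking later, the follower is never slower than the leader, so the closest approach is when both have stopped.
Minimum gap = 21.142 − 6.750 = 14.392 m.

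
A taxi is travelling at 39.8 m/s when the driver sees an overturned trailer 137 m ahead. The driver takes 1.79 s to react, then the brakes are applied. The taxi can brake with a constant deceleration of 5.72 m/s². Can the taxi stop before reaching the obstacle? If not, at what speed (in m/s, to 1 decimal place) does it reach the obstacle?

No — it strikes the obstacle at 28.8 m/s

Reaction distance = 39.8000 × 1.79 = 71.242 m.
Braking distance needed to stop: v²/(2a) = 1584.040 / 11.440 = 138.465 m, so total needed = 71.242 + 138.465 = 209.707 m > 137 m — it cannot stop.
Distance remaining when braking begins: 137 − 71.242 = 65.758 m.
v² = v₀² − 2a·d = 1584.040 − 2 × 5.720 × 65.758 = 831.768 m²/s².
v = √831.768 = 28.840 m/s.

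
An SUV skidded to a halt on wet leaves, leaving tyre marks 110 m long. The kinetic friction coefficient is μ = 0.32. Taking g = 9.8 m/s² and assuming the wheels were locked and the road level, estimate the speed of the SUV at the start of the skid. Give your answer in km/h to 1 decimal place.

Deceleration a = μg = 0.32 × 9.8 = 3.136 m/s².
v = √(2a·d) = √(2 × 3.136 × 110) = √689.920 = 26.2663 m/s.
= 26.2663 × 3.6 = 94.559 km/h.

Initial speed ≈ 94.6 km/h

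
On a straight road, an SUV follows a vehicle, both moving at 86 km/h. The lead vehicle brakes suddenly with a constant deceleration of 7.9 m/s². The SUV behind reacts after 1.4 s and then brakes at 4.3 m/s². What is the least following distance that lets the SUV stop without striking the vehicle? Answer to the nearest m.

Minimum gap ≈ 64 m

86 km/h ÷ 3.6 = 23.8889 m/s.
Leader travels v²/(2a_L) = 570.680 / 15.800 = 36.119 m before stopping.
Follower covers v·t_r = 23.8889 × 1.4 = 33.444 m while reacting, then v²/(2a_F) = 570.680 / 8.600 = 66.358 m while braking, for a total of 33.444 + 66.358 = 99.802 m.
Since a_F ≤ a_L and the follower starts braking later, the follower is never slower than the leader, so the closest approach is when both have stopped.
Minimum gap = 99.802 − 36.119 = 63.683 m.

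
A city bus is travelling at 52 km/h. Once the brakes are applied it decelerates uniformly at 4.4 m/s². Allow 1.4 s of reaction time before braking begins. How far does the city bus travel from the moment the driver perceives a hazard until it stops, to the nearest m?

Total stopping distance ≈ 44 m

52 km/h ÷ 3.6 = 14.4444 m/s.
Reaction distance = v·t_r = 14.4444 × 1.4 = 20.222 m.
Braking distance = v²/(2a) = 14.4444² / (2 × 4.400) = 208.641 / 8.800 = 23.709 m.
Total = 20.222 + 23.709 = 43.931 m.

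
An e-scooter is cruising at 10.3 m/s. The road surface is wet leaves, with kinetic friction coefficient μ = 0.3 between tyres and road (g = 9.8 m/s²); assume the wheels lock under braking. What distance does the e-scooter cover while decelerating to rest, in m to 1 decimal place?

Braking distance ≈ 18.0 m

a = μg = 0.3 × 9.8 = 2.940 m/s².
Braking distance = v²/(2a) = 10.3000² / (2 × 2.940) = 106.090 / 5.880 = 18.043 m.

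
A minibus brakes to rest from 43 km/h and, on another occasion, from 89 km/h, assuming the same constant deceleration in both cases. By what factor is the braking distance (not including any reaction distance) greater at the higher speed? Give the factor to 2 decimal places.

Braking distance d = v²/(2a), so with a fixed, d ∝ v².
Factor = (89/43)² = 2.0698² = 4.2841.

Factor ≈ 4.28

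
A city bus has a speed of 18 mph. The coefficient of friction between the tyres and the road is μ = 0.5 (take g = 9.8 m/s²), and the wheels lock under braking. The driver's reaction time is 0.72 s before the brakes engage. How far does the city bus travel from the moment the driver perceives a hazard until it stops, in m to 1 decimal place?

18 mph × 0.44704 = 8.0467 m/s.
a = μg = 0.5 × 9.8 = 4.900 m/s².
Reaction distance = v·t_r = 8.0467 × 0.72 = 5.794 m.
Braking distance = v²/(2a) = 8.0467² / (2 × 4.900) = 64.749 / 9.800 = 6.607 m.
Total = 5.794 + 6.607 = 12.401 m.

Total stopping distance ≈ 12.4 m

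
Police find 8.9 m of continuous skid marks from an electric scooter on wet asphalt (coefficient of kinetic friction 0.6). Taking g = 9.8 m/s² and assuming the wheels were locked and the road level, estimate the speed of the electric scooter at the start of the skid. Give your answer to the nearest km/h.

Initial speed ≈ 37 km/h

Deceleration a = μg = 0.6 × 9.8 = 5.880 m/s².
v = √(2a·d) = √(2 × 5.880 × 8.9) = √104.664 = 10.2305 m/s.
= 10.2305 × 3.6 = 36.830 km/h.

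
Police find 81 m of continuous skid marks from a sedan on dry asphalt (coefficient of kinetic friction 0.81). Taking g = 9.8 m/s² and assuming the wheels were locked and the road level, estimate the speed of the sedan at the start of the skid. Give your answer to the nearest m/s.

Deceleration a = μg = 0.81 × 9.8 = 7.938 m/s².
v = √(2a·d) = √(2 × 7.938 × 81) = √1285.956 = 35.8602 m/s.

Initial speed ≈ 36 m/s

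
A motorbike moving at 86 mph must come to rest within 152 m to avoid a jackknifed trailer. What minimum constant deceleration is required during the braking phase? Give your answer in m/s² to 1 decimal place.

Required deceleration ≈ 4.9 m/s²

86 mph × 0.44704 = 38.4454 m/s.
v² = 2a·d ⇒ a = v²/(2d) = 38.4454² / (2 × 152.000) = 1478.049 / 304.000 = 4.8620 m/s².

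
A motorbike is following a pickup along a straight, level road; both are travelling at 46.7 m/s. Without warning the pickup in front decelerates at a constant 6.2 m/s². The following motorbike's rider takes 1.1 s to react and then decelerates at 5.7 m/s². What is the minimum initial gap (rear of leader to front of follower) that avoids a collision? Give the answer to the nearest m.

Leader travels v²/(2a_L) = 2180.890 / 12.400 = 175.878 m before stopping.
Follower covers v·t_r = 46.7000 × 1.1 = 51.370 m while reacting, then v²/(2a_F) = 2180.890 / 11.400 = 191.306 m while braking, for a total of 51.370 + 191.306 = 242.676 m.
Since a_F ≤ a_L and the follower starts braking later, the follower is never slower than the leader, so the closest approach is when both have stopped.
Minimum gap = 242.676 − 175.878 = 66.798 m.

Minimum gap ≈ 67 m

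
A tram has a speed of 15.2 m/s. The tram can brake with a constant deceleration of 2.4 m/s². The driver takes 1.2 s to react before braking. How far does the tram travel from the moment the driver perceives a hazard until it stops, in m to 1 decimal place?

Total stopping distance ≈ 66.4 m

Reaction distance = v·t_r = 15.2000 × 1.2 = 18.240 m.
Braking distance = v²/(2a) = 15.2000² / (2 × 2.400) = 231.040 / 4.800 = 48.133 m.
Total = 18.240 + 48.133 = 66.373 m.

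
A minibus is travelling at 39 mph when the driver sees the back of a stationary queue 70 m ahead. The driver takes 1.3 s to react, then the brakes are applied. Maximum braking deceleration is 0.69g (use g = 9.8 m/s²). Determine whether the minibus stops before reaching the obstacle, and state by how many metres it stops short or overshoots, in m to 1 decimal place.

Yes — it stops 24.9 m short of the obstacle

39 mph × 0.44704 = 17.4346 m/s.
a = 0.69 × 9.8 = 6.762 m/s².
Reaction distance = 17.4346 × 1.3 = 22.665 m.
Braking distance = v²/(2a) = 303.965 / 13.524 = 22.476 m.
Total stopping distance = 22.665 + 22.476 = 45.141 m, vs 70 m available — it stops with 70 − 45.141 = 24.859 m to spare.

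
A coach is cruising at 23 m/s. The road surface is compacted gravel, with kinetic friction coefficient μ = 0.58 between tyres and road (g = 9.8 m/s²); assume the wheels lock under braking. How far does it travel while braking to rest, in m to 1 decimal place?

Braking distance ≈ 46.5 m

a = μg = 0.58 × 9.8 = 5.684 m/s².
Braking distance = v²/(2a) = 23.0000² / (2 × 5.684) = 529.000 / 11.368 = 46.534 m.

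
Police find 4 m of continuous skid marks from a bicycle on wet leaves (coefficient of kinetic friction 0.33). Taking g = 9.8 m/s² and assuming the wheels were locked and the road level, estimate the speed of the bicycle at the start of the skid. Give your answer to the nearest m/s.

Initial speed ≈ 5 m/s

Deceleration a = μg = 0.33 × 9.8 = 3.234 m/s².
v = √(2a·d) = √(2 × 3.234 × 4) = √25.872 = 5.0865 m/s.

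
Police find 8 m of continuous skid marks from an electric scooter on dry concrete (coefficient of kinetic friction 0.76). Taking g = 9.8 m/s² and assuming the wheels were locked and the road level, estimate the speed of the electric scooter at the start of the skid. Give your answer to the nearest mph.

Initial speed ≈ 24 mph

Deceleration a = μg = 0.76 × 9.8 = 7.448 m/s².
v = √(2a·d) = √(2 × 7.448 × 8) = √119.168 = 10.9164 m/s.
= 10.9164 ÷ 0.44704 = 24.419 mph.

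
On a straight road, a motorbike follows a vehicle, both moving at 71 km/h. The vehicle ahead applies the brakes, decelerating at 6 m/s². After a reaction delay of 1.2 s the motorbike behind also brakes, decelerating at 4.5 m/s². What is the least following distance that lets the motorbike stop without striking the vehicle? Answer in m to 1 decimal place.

71 km/h ÷ 3.6 = 19.7222 m/s.
Leader travels v²/(2a_L) = 388.965 / 12.000 = 32.414 m before stopping.
Follower covers v·t_r = 19.7222 × 1.2 = 23.667 m while reacting, then v²/(2a_F) = 388.965 / 9.000 = 43.218 m while braking, for a total of 23.667 + 43.218 = 66.885 m.
Since a_F ≤ a_L and the follower starts braking later, the follower is never slower than the leader, so the closest approach is when both have stopped.
Minimum gap = 66.885 − 32.414 = 34.471 m.

Minimum gap ≈ 34.5 m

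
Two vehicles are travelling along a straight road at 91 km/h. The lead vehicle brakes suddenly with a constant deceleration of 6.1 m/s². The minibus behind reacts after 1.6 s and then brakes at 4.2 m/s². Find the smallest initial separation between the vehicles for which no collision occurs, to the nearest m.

91 km/h ÷ 3.6 = 25.2778 m/s.
Leader travels v²/(2a_L) = 638.967 / 12.200 = 52.374 m before stopping.
Follower covers v·t_r = 25.2778 × 1.6 = 40.444 m while reacting, then v²/(2a_F) = 638.967 / 8.400 = 76.067 m while braking, for a total of 40.444 + 76.067 = 116.511 m.
Since a_F ≤ a_L and the follower starts braking later, the follower is never slower than the leader, so the closest approach is when both have stopped.
Minimum gap = 116.511 − 52.374 = 64.137 m.

Minimum gap ≈ 64 m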